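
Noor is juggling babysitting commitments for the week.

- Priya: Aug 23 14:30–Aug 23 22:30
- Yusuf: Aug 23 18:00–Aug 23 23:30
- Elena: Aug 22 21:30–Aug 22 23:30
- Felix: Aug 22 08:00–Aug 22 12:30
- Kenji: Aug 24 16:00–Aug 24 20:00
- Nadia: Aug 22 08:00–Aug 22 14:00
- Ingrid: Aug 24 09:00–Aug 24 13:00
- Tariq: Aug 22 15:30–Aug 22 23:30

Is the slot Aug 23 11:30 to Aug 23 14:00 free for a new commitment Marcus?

Felix: ends Aug 22 12:30 at or before Marcus starts Aug 23 11:30 → clear.
Nadia: ends Aug 22 14:00 at or before Marcus starts Aug 23 11:30 → clear.
Tariq: ends Aug 22 23:30 at or before Marcus starts Aug 23 11:30 → clear.
Elena: ends Aug 22 23:30 at or before Marcus starts Aug 23 11:30 → clear.
Priya: starts Aug 23 14:30 at or after Marcus ends Aug 23 14:00 → clear.
Yusuf: starts Aug 23 18:00 at or after Marcus ends Aug 23 14:00 → clear.
Ingrid: starts Aug 24 09:00 at or after Marcus ends Aug 23 14:00 → clear.
Kenji: starts Aug 24 16:00 at or after Marcus ends Aug 23 14:00 → clear.

Yes — the slot is free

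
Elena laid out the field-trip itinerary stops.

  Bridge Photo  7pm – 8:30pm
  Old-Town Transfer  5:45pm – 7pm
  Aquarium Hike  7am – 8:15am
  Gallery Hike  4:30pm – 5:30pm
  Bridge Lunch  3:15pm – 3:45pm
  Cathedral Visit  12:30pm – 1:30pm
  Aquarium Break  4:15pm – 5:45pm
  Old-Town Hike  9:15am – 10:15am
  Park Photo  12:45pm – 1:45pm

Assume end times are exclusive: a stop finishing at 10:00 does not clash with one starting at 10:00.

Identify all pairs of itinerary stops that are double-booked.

Aquarium Break & Gallery Hike, Cathedral Visit & Park Photo

Sorted by start: Aquarium Hike, Old-Town Hike, Cathedral Visit, Park Photo, Bridge Lunch, Aquarium Break, Gallery Hike, Old-Town Transfer, Bridge Photo.
Old-Town Hike starts after Aquarium Hike ends; Aquarium Hike is clear from here.
Cathedral Visit starts after Old-Town Hike ends; Old-Town Hike is clear from here.
Park Photo starts before Cathedral Visit ends → Cathedral Visit and Park Photo overlap.
Bridge Lunch starts after Cathedral Visit ends; Cathedral Visit is clear from here.
Bridge Lunch starts after Park Photo ends; Park Photo is clear from here.
Aquarium Break starts after Bridge Lunch ends; Bridge Lunch is clear from here.
Gallery Hike starts before Aquarium Break ends → Aquarium Break and Gallery Hike overlap.
Old-Town Transfer starts exactly when Aquarium Break ends (back-to-back, no overlap); Aquarium Break is clear from here.
Old-Town Transfer starts after Gallery Hike ends; Gallery Hike is clear from here.
Bridge Photo starts exactly when Old-Town Transfer ends (back-to-back, no overlap).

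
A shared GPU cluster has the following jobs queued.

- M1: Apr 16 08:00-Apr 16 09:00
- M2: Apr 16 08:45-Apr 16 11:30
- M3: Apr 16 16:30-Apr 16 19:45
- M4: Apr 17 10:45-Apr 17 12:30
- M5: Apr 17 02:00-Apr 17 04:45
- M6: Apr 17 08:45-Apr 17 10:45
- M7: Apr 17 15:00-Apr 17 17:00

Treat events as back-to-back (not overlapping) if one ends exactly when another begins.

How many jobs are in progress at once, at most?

2

Sweep the timeline, counting +1 at each start and −1 at each end (ends before starts at a tie):
Apr 16 08:00 start M1 → 1
Apr 16 08:45 start M2 → 2
Apr 16 09:00 end M1 → 1
Apr 16 11:30 end M2 → 0
Apr 16 16:30 start M3 → 1
Apr 16 19:45 end M3 → 0
Apr 17 02:00 start M5 → 1
Apr 17 04:45 end M5 → 0
Apr 17 08:45 start M6 → 1
Apr 17 10:45 end M6 → 0
Apr 17 10:45 start M4 → 1
Apr 17 12:30 end M4 → 0
Apr 17 15:00 start M7 → 1
Apr 17 17:00 end M7 → 0
Peak is 2, at Apr 16 08:45 (M1, M2).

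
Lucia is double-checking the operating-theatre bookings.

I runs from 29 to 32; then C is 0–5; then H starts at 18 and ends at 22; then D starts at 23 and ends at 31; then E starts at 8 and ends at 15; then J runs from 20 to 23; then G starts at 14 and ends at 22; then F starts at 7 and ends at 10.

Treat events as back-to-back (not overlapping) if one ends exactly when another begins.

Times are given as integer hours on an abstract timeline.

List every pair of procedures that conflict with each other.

D & I, E & F, E & G, G & H, G & J, H & J

Check each pair: they overlap iff neither finishes before the other starts.
Sorted by start: C, F, E, G, H, J, D, I.
F starts after C ends, so nothing later overlaps C either.
E starts before F ends → F and E overlap.
G starts after F ends, so nothing later overlaps F either.
G starts before E ends → E and G overlap.
H starts after E ends, so nothing later overlaps E either.
H starts before G ends → G and H overlap.
J starts before G ends → G and J overlap.
D starts after G ends, so nothing later overlaps G either.
J starts before H ends → H and J overlap.
D starts after H ends, so nothing later overlaps H either.
D starts exactly when J ends (back-to-back, no overlap), so nothing later overlaps J either.
I starts before D ends → D and I overlap.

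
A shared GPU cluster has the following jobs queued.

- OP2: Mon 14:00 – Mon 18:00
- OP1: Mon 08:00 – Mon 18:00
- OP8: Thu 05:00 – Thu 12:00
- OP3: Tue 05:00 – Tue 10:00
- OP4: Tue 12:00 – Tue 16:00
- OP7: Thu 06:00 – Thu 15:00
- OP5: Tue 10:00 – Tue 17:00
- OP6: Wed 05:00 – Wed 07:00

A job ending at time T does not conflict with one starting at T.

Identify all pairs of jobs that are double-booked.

OP1 & OP2, OP4 & OP5, OP7 & OP8

Sorted by start: OP1, OP2, OP3, OP5, OP4, OP6, OP8, OP7.
OP2 starts before OP1 ends → OP1 and OP2 overlap.
OP3 starts after OP1 ends — done with OP1.
OP3 starts after OP2 ends — done with OP2.
OP5 starts exactly when OP3 ends (back-to-back, no overlap) — done with OP3.
OP4 starts before OP5 ends → OP5 and OP4 overlap.
OP6 starts after OP5 ends — done with OP5.
OP6 starts after OP4 ends — done with OP4.
OP8 starts after OP6 ends — done with OP6.
OP7 starts before OP8 ends → OP8 and OP7 overlap.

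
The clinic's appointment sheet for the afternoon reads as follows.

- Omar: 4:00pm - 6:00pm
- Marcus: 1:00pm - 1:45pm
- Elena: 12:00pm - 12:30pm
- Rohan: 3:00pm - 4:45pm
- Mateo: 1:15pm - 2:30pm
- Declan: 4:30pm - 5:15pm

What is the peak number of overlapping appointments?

Sweep the timeline, counting +1 at each start and −1 at each end (ends before starts at a tie):
12:00pm start Elena → 1
12:30pm end Elena → 0
1:00pm start Marcus → 1
1:15pm start Mateo → 2
1:45pm end Marcus → 1
2:30pm end Mateo → 0
3:00pm start Rohan → 1
4:00pm start Omar → 2
4:30pm start Declan → 3
4:45pm end Rohan → 2
5:15pm end Declan → 1
6:00pm end Omar → 0
Peak is 3, at 4:30pm (Declan, Omar, Rohan).

3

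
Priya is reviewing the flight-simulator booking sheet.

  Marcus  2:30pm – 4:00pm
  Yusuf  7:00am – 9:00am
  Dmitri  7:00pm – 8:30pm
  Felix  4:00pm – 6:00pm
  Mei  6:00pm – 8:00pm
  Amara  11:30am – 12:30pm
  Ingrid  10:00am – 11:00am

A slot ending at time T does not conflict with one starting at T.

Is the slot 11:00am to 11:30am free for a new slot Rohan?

Yusuf: ends 9:00am at or before Rohan starts 11:00am → clear.
Ingrid: ends 11:00am at or before Rohan starts 11:00am → clear.
Amara: starts 11:30am at or after Rohan ends 11:30am → clear.
Marcus: starts 2:30pm at or after Rohan ends 11:30am → clear.
Felix: starts 4:00pm at or after Rohan ends 11:30am → clear.
Mei: starts 6:00pm at or after Rohan ends 11:30am → clear.
Dmitri: starts 7:00pm at or after Rohan ends 11:30am → clear.

Yes — the slot is free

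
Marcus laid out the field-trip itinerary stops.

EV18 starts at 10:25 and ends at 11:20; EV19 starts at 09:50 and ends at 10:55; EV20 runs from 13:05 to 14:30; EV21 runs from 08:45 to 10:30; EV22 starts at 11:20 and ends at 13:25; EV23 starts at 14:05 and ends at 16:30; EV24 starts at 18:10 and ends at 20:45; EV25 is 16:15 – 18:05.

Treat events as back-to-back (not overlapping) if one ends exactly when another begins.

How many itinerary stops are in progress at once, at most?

3

Walk through starts and ends in time order (an end at T is processed before a start at T):
08:45 start EV21 → 1
09:50 start EV19 → 2
10:25 start EV18 → 3
10:30 end EV21 → 2
10:55 end EV19 → 1
11:20 end EV18 → 0
11:20 start EV22 → 1
13:05 start EV20 → 2
13:25 end EV22 → 1
14:05 start EV23 → 2
14:30 end EV20 → 1
16:15 start EV25 → 2
16:30 end EV23 → 1
18:05 end EV25 → 0
18:10 start EV24 → 1
20:45 end EV24 → 0
Peak is 3, at 10:25 (EV18, EV19, EV21).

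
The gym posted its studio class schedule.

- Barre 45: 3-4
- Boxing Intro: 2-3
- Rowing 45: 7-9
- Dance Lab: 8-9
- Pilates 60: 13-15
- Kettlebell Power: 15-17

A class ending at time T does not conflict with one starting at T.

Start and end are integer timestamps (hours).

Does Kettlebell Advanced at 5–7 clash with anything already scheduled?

Boxing Intro: ends 3 at or before Kettlebell Advanced starts 5 → clear.
Barre 45: ends 4 at or before Kettlebell Advanced starts 5 → clear.
Rowing 45: starts 7 at or after Kettlebell Advanced ends 7 → clear.
Dance Lab: starts 8 at or after Kettlebell Advanced ends 7 → clear.
Pilates 60: starts 13 at or after Kettlebell Advanced ends 7 → clear.
Kettlebell Power: starts 15 at or after Kettlebell Advanced ends 7 → clear.

No — it doesn't clash with anything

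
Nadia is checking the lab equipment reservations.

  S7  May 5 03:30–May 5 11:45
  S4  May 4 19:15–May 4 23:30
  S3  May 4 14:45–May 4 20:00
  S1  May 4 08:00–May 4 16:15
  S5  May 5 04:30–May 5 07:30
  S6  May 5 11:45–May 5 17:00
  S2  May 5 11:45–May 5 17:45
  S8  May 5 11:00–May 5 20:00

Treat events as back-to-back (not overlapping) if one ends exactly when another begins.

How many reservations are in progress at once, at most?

Walk through starts and ends in time order (an end at T is processed before a start at T):
May 4 08:00 start S1 → 1
May 4 14:45 start S3 → 2
May 4 16:15 end S1 → 1
May 4 19:15 start S4 → 2
May 4 20:00 end S3 → 1
May 4 23:30 end S4 → 0
May 5 03:30 start S7 → 1
May 5 04:30 start S5 → 2
May 5 07:30 end S5 → 1
May 5 11:00 start S8 → 2
May 5 11:45 end S7 → 1
May 5 11:45 start S2 → 2
May 5 11:45 start S6 → 3
May 5 17:00 end S6 → 2
May 5 17:45 end S2 → 1
May 5 20:00 end S8 → 0
Peak is 3, at May 5 11:45 (S2, S6, S8).

3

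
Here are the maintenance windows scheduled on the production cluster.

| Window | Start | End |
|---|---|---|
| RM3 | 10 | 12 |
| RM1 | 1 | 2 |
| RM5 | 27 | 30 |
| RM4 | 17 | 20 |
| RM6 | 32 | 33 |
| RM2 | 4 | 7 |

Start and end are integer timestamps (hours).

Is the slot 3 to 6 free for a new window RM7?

No — it overlaps RM2

RM1: ends 2 at or before RM7 starts 3 → clear.
RM2: starts 4 before RM7 ends 6, and ends 7 after RM7 starts 3 → overlap.
RM3: starts 10 at or after RM7 ends 6 → clear.
RM4: starts 17 at or after RM7 ends 6 → clear.
RM5: starts 27 at or after RM7 ends 6 → clear.
RM6: starts 32 at or after RM7 ends 6 → clear.
RM7 overlaps RM2.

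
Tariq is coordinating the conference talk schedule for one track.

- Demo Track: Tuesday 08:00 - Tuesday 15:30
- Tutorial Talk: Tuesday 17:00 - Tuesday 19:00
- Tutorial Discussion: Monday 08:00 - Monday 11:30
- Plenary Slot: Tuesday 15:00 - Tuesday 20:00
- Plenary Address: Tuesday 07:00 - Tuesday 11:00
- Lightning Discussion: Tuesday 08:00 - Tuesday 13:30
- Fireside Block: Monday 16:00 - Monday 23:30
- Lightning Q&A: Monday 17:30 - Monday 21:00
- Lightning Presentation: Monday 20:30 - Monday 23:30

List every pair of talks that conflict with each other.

Two intervals overlap when each starts before the other ends.
Sorted by start: Tutorial Discussion, Fireside Block, Lightning Q&A, Lightning Presentation, Plenary Address, Lightning Discussion, Demo Track, Plenary Slot, Tutorial Talk.
Fireside Block starts after Tutorial Discussion ends — done with Tutorial Discussion.
Lightning Q&A starts before Fireside Block ends → Fireside Block and Lightning Q&A overlap.
Lightning Presentation starts before Fireside Block ends → Fireside Block and Lightning Presentation overlap.
Plenary Address starts after Fireside Block ends — done with Fireside Block.
Lightning Presentation starts before Lightning Q&A ends → Lightning Q&A and Lightning Presentation overlap.
Plenary Address starts after Lightning Q&A ends — done with Lightning Q&A.
Plenary Address starts after Lightning Presentation ends — done with Lightning Presentation.
Lightning Discussion starts before Plenary Address ends → Plenary Address and Lightning Discussion overlap.
Demo Track starts before Plenary Address ends → Plenary Address and Demo Track overlap.
Plenary Slot starts after Plenary Address ends — done with Plenary Address.
Demo Track starts before Lightning Discussion ends → Lightning Discussion and Demo Track overlap.
Plenary Slot starts after Lightning Discussion ends — done with Lightning Discussion.
Plenary Slot starts before Demo Track ends → Demo Track and Plenary Slot overlap.
Tutorial Talk starts after Demo Track ends.
Tutorial Talk starts before Plenary Slot ends → Plenary Slot and Tutorial Talk overlap.

Demo Track & Lightning Discussion, Demo Track & Plenary Address, Demo Track & Plenary Slot, Fireside Block & Lightning Presentation, Fireside Block & Lightning Q&A, Lightning Discussion & Plenary Address, Lightning Presentation & Lightning Q&A, Plenary Slot & Tutorial Talk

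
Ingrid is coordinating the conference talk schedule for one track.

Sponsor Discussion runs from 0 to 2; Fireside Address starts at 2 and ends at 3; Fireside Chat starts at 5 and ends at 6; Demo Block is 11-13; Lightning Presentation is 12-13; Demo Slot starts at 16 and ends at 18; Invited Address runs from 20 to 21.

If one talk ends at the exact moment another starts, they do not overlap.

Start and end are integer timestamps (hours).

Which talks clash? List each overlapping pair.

Demo Block & Lightning Presentation

Sorted by start: Sponsor Discussion, Fireside Address, Fireside Chat, Demo Block, Lightning Presentation, Demo Slot, Invited Address.
Fireside Address starts exactly when Sponsor Discussion ends (back-to-back, no overlap), so Sponsor Discussion has no further overlaps.
Fireside Chat starts after Fireside Address ends, so Fireside Address has no further overlaps.
Demo Block starts after Fireside Chat ends, so Fireside Chat has no further overlaps.
Lightning Presentation starts before Demo Block ends → Demo Block and Lightning Presentation overlap.
Demo Slot starts after Demo Block ends, so Demo Block has no further overlaps.
Demo Slot starts after Lightning Presentation ends, so Lightning Presentation has no further overlaps.
Invited Address starts after Demo Slot ends.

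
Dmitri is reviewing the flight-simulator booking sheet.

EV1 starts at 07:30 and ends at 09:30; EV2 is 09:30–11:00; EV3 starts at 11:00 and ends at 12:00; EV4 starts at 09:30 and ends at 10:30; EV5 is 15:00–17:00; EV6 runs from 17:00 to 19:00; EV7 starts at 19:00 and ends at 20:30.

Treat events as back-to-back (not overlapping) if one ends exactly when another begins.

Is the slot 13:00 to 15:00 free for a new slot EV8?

Yes — the slot is free

EV1: ends 09:30 at or before EV8 starts 13:00 → clear.
EV2: ends 11:00 at or before EV8 starts 13:00 → clear.
EV4: ends 10:30 at or before EV8 starts 13:00 → clear.
EV3: ends 12:00 at or before EV8 starts 13:00 → clear.
EV5: starts 15:00 at or after EV8 ends 15:00 → clear.
EV6: starts 17:00 at or after EV8 ends 15:00 → clear.
EV7: starts 19:00 at or after EV8 ends 15:00 → clear.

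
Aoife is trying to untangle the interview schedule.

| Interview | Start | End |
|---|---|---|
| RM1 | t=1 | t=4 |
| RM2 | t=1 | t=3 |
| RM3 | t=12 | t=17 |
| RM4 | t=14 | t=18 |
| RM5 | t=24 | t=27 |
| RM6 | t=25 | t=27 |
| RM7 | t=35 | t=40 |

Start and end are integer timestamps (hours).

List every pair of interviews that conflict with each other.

Sorted by start: RM1, RM2, RM3, RM4, RM5, RM6, RM7.
RM2 starts before RM1 ends → RM1 and RM2 overlap.
RM3 starts after RM1 ends — done with RM1.
RM3 starts after RM2 ends — done with RM2.
RM4 starts before RM3 ends → RM3 and RM4 overlap.
RM5 starts after RM3 ends — done with RM3.
RM5 starts after RM4 ends — done with RM4.
RM6 starts before RM5 ends → RM5 and RM6 overlap.
RM7 starts after RM5 ends.
RM7 starts after RM6 ends.

RM1 & RM2, RM3 & RM4, RM5 & RM6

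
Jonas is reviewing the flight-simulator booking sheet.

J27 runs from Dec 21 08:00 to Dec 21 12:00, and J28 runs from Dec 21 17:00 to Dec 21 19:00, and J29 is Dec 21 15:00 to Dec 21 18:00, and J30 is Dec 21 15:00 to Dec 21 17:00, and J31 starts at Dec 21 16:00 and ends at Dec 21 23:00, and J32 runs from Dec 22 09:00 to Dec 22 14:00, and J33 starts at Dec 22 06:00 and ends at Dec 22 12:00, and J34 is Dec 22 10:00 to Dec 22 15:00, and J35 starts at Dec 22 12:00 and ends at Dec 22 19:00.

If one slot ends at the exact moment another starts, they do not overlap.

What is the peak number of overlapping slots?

Sort all start/end points and keep a running count:
Dec 21 08:00 start J27 → 1
Dec 21 12:00 end J27 → 0
Dec 21 15:00 start J29 → 1
Dec 21 15:00 start J30 → 2
Dec 21 16:00 start J31 → 3
Dec 21 17:00 end J30 → 2
Dec 21 17:00 start J28 → 3
Dec 21 18:00 end J29 → 2
Dec 21 19:00 end J28 → 1
Dec 21 23:00 end J31 → 0
Dec 22 06:00 start J33 → 1
Dec 22 09:00 start J32 → 2
Dec 22 10:00 start J34 → 3
Dec 22 12:00 end J33 → 2
Dec 22 12:00 start J35 → 3
Dec 22 14:00 end J32 → 2
Dec 22 15:00 end J34 → 1
Dec 22 19:00 end J35 → 0
Peak is 3, at Dec 21 16:00 (J29, J30, J31).

3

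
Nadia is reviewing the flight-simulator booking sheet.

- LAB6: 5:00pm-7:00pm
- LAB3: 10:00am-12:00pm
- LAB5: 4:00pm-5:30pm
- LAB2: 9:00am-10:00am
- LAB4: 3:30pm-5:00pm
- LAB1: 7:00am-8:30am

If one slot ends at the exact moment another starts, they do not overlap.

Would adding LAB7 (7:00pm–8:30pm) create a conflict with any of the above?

LAB1: ends 8:30am at or before LAB7 starts 7:00pm → clear.
LAB2: ends 10:00am at or before LAB7 starts 7:00pm → clear.
LAB3: ends 12:00pm at or before LAB7 starts 7:00pm → clear.
LAB4: ends 5:00pm at or before LAB7 starts 7:00pm → clear.
LAB5: ends 5:30pm at or before LAB7 starts 7:00pm → clear.
LAB6: ends 7:00pm at or before LAB7 starts 7:00pm → clear.

No — it doesn't clash with anything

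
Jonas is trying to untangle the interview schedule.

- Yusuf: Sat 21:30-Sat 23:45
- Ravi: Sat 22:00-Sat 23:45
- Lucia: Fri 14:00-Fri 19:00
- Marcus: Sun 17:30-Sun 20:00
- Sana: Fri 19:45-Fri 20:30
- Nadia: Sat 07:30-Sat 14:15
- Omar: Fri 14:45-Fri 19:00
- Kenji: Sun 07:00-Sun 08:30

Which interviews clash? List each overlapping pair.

Check each pair: they overlap iff neither finishes before the other starts.
Sorted by start: Lucia, Omar, Sana, Nadia, Yusuf, Ravi, Kenji, Marcus.
Omar starts before Lucia ends → Lucia and Omar overlap.
Sana starts after Lucia ends, so nothing later overlaps Lucia either.
Sana starts after Omar ends, so nothing later overlaps Omar either.
Nadia starts after Sana ends, so nothing later overlaps Sana either.
Yusuf starts after Nadia ends, so nothing later overlaps Nadia either.
Ravi starts before Yusuf ends → Yusuf and Ravi overlap.
Kenji starts after Yusuf ends, so nothing later overlaps Yusuf either.
Kenji starts after Ravi ends, so nothing later overlaps Ravi either.
Marcus starts after Kenji ends.

Lucia & Omar, Ravi & Yusuf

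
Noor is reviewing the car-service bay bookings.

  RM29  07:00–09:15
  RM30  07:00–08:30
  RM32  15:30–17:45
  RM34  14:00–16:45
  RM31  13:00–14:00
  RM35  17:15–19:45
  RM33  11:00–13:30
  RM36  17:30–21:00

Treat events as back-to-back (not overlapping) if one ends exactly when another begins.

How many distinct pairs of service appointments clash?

6

Sorted by start: RM29, RM30, RM33, RM31, RM34, RM32, RM35, RM36.
RM30 starts before RM29 ends → RM29 and RM30 overlap.
RM33 starts after RM29 ends — done with RM29.
RM33 starts after RM30 ends — done with RM30.
RM31 starts before RM33 ends → RM33 and RM31 overlap.
RM34 starts after RM33 ends — done with RM33.
RM34 starts exactly when RM31 ends (back-to-back, no overlap) — done with RM31.
RM32 starts before RM34 ends → RM34 and RM32 overlap.
RM35 starts after RM34 ends — done with RM34.
RM35 starts before RM32 ends → RM32 and RM35 overlap.
RM36 starts before RM32 ends → RM32 and RM36 overlap.
RM36 starts before RM35 ends → RM35 and RM36 overlap.
Overlapping pairs: RM29 & RM30, RM31 & RM33, RM32 & RM34, RM32 & RM35, RM32 & RM36, RM35 & RM36 — 6 in total.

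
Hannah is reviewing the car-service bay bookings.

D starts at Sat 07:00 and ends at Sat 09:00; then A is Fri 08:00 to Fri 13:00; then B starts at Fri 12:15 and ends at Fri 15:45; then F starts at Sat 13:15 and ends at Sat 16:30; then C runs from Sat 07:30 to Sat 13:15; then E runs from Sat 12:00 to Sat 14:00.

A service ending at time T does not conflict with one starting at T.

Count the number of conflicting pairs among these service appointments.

4

Sorted by start: A, B, D, C, E, F.
B starts before A ends → A and B overlap.
D starts after A ends, so A has no further overlaps.
D starts after B ends, so B has no further overlaps.
C starts before D ends → D and C overlap.
E starts after D ends, so D has no further overlaps.
E starts before C ends → C and E overlap.
F starts exactly when C ends (back-to-back, no overlap).
F starts before E ends → E and F overlap.
Overlapping pairs: A & B, C & D, C & E, E & F — 4 in total.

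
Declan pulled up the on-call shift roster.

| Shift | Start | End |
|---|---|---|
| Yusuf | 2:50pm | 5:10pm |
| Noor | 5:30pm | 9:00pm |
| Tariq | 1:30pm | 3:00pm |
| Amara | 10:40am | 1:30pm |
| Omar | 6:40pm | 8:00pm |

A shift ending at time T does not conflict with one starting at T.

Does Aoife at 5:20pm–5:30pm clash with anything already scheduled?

No — it doesn't clash with anything

Amara: ends 1:30pm at or before Aoife starts 5:20pm → clear.
Tariq: ends 3:00pm at or before Aoife starts 5:20pm → clear.
Yusuf: ends 5:10pm at or before Aoife starts 5:20pm → clear.
Noor: starts 5:30pm at or after Aoife ends 5:30pm → clear.
Omar: starts 6:40pm at or after Aoife ends 5:30pm → clear.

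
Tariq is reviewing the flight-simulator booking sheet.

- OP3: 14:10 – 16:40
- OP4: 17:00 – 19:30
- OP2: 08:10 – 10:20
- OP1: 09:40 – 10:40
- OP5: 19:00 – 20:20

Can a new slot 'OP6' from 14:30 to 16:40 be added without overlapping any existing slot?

No — it overlaps OP3

OP2: ends 10:20 at or before OP6 starts 14:30 → clear.
OP1: ends 10:40 at or before OP6 starts 14:30 → clear.
OP3: starts 14:10 before OP6 ends 16:40, and ends 16:40 after OP6 starts 14:30 → overlap.
OP4: starts 17:00 at or after OP6 ends 16:40 → clear.
OP5: starts 19:00 at or after OP6 ends 16:40 → clear.
OP6 overlaps OP3.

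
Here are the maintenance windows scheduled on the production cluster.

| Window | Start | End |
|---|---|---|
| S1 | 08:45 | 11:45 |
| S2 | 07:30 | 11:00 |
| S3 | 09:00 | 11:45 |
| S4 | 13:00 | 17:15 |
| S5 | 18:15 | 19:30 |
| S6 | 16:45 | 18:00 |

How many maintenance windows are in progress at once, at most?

3

Sort all start/end points and keep a running count:
07:30 start S2 → 1
08:45 start S1 → 2
09:00 start S3 → 3
11:00 end S2 → 2
11:45 end S1 → 1
11:45 end S3 → 0
13:00 start S4 → 1
16:45 start S6 → 2
17:15 end S4 → 1
18:00 end S6 → 0
18:15 start S5 → 1
19:30 end S5 → 0
Peak is 3, at 09:00 (S1, S2, S3).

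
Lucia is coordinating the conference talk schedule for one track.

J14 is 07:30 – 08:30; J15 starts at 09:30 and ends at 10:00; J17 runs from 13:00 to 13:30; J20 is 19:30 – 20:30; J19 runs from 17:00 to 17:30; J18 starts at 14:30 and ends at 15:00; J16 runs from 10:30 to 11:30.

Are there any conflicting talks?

Check each pair: they overlap iff neither finishes before the other starts.
Sorted by start: J14, J15, J16, J17, J18, J19, J20.
J15 starts after J14 ends, so nothing later overlaps J14 either.
J16 starts after J15 ends, so nothing later overlaps J15 either.
J17 starts after J16 ends, so nothing later overlaps J16 either.
J18 starts after J17 ends, so nothing later overlaps J17 either.
J19 starts after J18 ends, so nothing later overlaps J18 either.
J20 starts after J19 ends.
Every pair is clear; the schedule has no overlaps.

No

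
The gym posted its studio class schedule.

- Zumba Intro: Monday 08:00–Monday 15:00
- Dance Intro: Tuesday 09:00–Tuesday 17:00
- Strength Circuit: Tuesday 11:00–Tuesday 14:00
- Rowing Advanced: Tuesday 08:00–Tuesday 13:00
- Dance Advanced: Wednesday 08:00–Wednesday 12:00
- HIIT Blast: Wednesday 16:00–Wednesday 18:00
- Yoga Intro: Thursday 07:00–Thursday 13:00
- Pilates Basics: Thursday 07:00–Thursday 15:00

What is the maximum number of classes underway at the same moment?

3

Sort all start/end points and keep a running count:
Monday 08:00 start Zumba Intro → 1
Monday 15:00 end Zumba Intro → 0
Tuesday 08:00 start Rowing Advanced → 1
Tuesday 09:00 start Dance Intro → 2
Tuesday 11:00 start Strength Circuit → 3
Tuesday 13:00 end Rowing Advanced → 2
Tuesday 14:00 end Strength Circuit → 1
Tuesday 17:00 end Dance Intro → 0
Wednesday 08:00 start Dance Advanced → 1
Wednesday 12:00 end Dance Advanced → 0
Wednesday 16:00 start HIIT Blast → 1
Wednesday 18:00 end HIIT Blast → 0
Thursday 07:00 start Pilates Basics → 1
Thursday 07:00 start Yoga Intro → 2
Thursday 13:00 end Yoga Intro → 1
Thursday 15:00 end Pilates Basics → 0
Peak is 3, at Tuesday 11:00 (Dance Intro, Rowing Advanced, Strength Circuit).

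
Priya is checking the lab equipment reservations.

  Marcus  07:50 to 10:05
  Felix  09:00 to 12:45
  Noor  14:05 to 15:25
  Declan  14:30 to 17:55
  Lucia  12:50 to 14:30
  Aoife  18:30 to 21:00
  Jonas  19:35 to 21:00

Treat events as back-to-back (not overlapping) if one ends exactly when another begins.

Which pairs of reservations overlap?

Check each pair: they overlap iff neither finishes before the other starts.
Sorted by start: Marcus, Felix, Lucia, Noor, Declan, Aoife, Jonas.
Felix starts before Marcus ends → Marcus and Felix overlap.
Lucia starts after Marcus ends — done with Marcus.
Lucia starts after Felix ends — done with Felix.
Noor starts before Lucia ends → Lucia and Noor overlap.
Declan starts exactly when Lucia ends (back-to-back, no overlap) — done with Lucia.
Declan starts before Noor ends → Noor and Declan overlap.
Aoife starts after Noor ends — done with Noor.
Aoife starts after Declan ends — done with Declan.
Jonas starts before Aoife ends → Aoife and Jonas overlap.

Aoife & Jonas, Declan & Noor, Felix & Marcus, Lucia & Noor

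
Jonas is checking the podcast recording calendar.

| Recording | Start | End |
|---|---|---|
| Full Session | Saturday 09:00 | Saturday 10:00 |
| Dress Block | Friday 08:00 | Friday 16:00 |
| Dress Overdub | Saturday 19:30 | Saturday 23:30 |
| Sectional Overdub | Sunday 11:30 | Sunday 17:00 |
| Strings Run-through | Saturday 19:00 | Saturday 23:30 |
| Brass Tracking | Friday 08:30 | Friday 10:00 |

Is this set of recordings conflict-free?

Sorted by start: Dress Block, Brass Tracking, Full Session, Strings Run-through, Dress Overdub, Sectional Overdub.
Brass Tracking starts before Dress Block ends → Dress Block and Brass Tracking overlap.
That's a conflict, so the schedule is not conflict-free.

No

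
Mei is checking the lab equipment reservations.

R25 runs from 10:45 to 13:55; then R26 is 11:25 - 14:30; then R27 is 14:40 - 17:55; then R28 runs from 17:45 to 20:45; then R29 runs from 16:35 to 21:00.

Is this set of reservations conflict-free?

Check each pair: they overlap iff neither finishes before the other starts.
Sorted by start: R25, R26, R27, R29, R28.
R26 starts before R25 ends → R25 and R26 overlap.
That's a conflict, so the schedule is not conflict-free.

No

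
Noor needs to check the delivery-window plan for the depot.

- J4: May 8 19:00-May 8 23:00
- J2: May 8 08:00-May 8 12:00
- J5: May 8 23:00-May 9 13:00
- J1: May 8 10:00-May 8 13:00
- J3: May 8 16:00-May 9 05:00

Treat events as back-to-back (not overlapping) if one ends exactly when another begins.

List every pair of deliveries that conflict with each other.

J1 & J2, J3 & J4, J3 & J5

Sorted by start: J2, J1, J3, J4, J5.
J1 starts before J2 ends → J2 and J1 overlap.
J3 starts after J2 ends; J2 is clear from here.
J3 starts after J1 ends; J1 is clear from here.
J4 starts before J3 ends → J3 and J4 overlap.
J5 starts before J3 ends → J3 and J5 overlap.
J5 starts exactly when J4 ends (back-to-back, no overlap).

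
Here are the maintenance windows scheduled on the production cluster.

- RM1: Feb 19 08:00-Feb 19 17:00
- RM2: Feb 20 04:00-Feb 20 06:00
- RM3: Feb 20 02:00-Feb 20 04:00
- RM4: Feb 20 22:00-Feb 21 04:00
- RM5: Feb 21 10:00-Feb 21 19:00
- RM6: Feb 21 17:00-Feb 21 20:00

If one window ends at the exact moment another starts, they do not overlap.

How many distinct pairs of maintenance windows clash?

1

Sorted by start: RM1, RM3, RM2, RM4, RM5, RM6.
RM3 starts after RM1 ends — done with RM1.
RM2 starts exactly when RM3 ends (back-to-back, no overlap) — done with RM3.
RM4 starts after RM2 ends — done with RM2.
RM5 starts after RM4 ends — done with RM4.
RM6 starts before RM5 ends → RM5 and RM6 overlap.
Overlapping pairs: RM5 & RM6 — 1 in total.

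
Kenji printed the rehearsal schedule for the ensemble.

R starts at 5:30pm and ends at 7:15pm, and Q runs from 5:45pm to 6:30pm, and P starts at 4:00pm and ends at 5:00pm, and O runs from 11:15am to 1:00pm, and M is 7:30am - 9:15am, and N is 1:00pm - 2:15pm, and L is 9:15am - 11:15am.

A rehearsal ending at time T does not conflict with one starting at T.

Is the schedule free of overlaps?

Sorted by start: M, L, O, N, P, R, Q.
L starts exactly when M ends (back-to-back, no overlap), so nothing later overlaps M either.
O starts exactly when L ends (back-to-back, no overlap), so nothing later overlaps L either.
N starts exactly when O ends (back-to-back, no overlap), so nothing later overlaps O either.
P starts after N ends, so nothing later overlaps N either.
R starts after P ends, so nothing later overlaps P either.
Q starts before R ends → R and Q overlap.
That's a conflict, so the schedule is not conflict-free.

No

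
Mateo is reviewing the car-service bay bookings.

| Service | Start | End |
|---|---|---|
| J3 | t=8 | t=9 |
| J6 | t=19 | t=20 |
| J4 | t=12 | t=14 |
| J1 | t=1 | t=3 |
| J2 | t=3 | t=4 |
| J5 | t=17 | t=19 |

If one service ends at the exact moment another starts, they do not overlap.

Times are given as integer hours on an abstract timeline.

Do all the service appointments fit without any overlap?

Sorted by start: J1, J2, J3, J4, J5, J6.
J2 starts exactly when J1 ends (back-to-back, no overlap) — done with J1.
J3 starts after J2 ends — done with J2.
J4 starts after J3 ends — done with J3.
J5 starts after J4 ends — done with J4.
J6 starts exactly when J5 ends (back-to-back, no overlap).
Every pair is clear; the schedule has no overlaps.

Yes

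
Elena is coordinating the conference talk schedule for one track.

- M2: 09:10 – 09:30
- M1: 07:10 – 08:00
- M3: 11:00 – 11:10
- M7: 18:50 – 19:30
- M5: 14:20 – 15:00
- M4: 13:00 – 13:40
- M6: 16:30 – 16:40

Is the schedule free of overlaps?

Yes

Sorted by start: M1, M2, M3, M4, M5, M6, M7.
M2 starts after M1 ends, so M1 has no further overlaps.
M3 starts after M2 ends, so M2 has no further overlaps.
M4 starts after M3 ends, so M3 has no further overlaps.
M5 starts after M4 ends, so M4 has no further overlaps.
M6 starts after M5 ends, so M5 has no further overlaps.
M7 starts after M6 ends.
Every pair is clear; the schedule has no overlaps.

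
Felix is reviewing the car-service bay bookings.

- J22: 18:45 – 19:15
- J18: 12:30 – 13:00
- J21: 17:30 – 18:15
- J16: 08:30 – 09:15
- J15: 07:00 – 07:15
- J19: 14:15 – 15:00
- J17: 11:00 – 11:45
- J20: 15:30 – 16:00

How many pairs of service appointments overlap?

0

Sorted by start: J15, J16, J17, J18, J19, J20, J21, J22.
J16 starts after J15 ends — done with J15.
J17 starts after J16 ends — done with J16.
J18 starts after J17 ends — done with J17.
J19 starts after J18 ends — done with J18.
J20 starts after J19 ends — done with J19.
J21 starts after J20 ends — done with J20.
J22 starts after J21 ends.
No pair overlaps.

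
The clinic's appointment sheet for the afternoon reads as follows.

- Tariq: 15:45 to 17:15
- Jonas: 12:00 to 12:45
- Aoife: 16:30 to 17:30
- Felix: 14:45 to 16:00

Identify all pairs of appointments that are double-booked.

Aoife & Tariq, Felix & Tariq

Check each pair: they overlap iff neither finishes before the other starts.
Sorted by start: Jonas, Felix, Tariq, Aoife.
Felix starts after Jonas ends; Jonas is clear from here.
Tariq starts before Felix ends → Felix and Tariq overlap.
Aoife starts after Felix ends.
Aoife starts before Tariq ends → Tariq and Aoife overlap.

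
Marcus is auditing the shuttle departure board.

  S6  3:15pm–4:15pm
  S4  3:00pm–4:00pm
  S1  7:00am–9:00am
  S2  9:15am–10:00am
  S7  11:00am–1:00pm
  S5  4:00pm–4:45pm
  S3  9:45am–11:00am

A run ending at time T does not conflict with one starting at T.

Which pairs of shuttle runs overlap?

S2 & S3, S4 & S6, S5 & S6

Two intervals overlap when each starts before the other ends.
Sorted by start: S1, S2, S3, S7, S4, S6, S5.
S2 starts after S1 ends; S1 is clear from here.
S3 starts before S2 ends → S2 and S3 overlap.
S7 starts after S2 ends; S2 is clear from here.
S7 starts exactly when S3 ends (back-to-back, no overlap); S3 is clear from here.
S4 starts after S7 ends; S7 is clear from here.
S6 starts before S4 ends → S4 and S6 overlap.
S5 starts exactly when S4 ends (back-to-back, no overlap).
S5 starts before S6 ends → S6 and S5 overlap.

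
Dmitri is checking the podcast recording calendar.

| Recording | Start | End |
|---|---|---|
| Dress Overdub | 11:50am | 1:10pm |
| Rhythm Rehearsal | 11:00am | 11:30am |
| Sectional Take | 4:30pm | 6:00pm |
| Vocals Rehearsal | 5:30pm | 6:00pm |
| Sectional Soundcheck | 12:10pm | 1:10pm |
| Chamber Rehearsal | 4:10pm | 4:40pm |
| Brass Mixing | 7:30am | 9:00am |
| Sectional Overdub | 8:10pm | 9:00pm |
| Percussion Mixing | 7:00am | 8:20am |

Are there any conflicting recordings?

Two intervals overlap when each starts before the other ends.
Sorted by start: Percussion Mixing, Brass Mixing, Rhythm Rehearsal, Dress Overdub, Sectional Soundcheck, Chamber Rehearsal, Sectional Take, Vocals Rehearsal, Sectional Overdub.
Brass Mixing starts before Percussion Mixing ends → Percussion Mixing and Brass Mixing overlap.
That's a conflict, so the schedule is not conflict-free.

Yes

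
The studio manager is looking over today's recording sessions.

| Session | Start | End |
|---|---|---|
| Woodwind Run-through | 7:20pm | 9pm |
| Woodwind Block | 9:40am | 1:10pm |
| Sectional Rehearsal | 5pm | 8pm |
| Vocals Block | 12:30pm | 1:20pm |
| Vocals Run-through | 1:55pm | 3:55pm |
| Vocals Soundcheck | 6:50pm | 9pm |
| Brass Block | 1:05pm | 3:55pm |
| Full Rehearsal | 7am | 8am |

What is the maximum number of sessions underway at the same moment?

3

Walk through starts and ends in time order (an end at T is processed before a start at T):
7am start Full Rehearsal → 1
8am end Full Rehearsal → 0
9:40am start Woodwind Block → 1
12:30pm start Vocals Block → 2
1:05pm start Brass Block → 3
1:10pm end Woodwind Block → 2
1:20pm end Vocals Block → 1
1:55pm start Vocals Run-through → 2
3:55pm end Brass Block → 1
3:55pm end Vocals Run-through → 0
5pm start Sectional Rehearsal → 1
6:50pm start Vocals Soundcheck → 2
7:20pm start Woodwind Run-through → 3
8pm end Sectional Rehearsal → 2
9pm end Vocals Soundcheck → 1
9pm end Woodwind Run-through → 0
Peak is 3, at 1:05pm (Brass Block, Vocals Block, Woodwind Block).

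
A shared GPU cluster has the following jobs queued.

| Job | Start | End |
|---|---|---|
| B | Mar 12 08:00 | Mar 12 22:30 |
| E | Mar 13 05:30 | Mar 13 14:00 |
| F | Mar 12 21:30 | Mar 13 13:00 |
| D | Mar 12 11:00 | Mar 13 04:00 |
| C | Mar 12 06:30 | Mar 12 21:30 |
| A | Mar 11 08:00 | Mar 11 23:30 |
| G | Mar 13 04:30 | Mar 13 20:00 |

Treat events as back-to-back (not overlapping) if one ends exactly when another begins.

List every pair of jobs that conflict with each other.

B & C, B & D, B & F, C & D, D & F, E & F, E & G, F & G

Sorted by start: A, C, B, D, F, G, E.
C starts after A ends; A is clear from here.
B starts before C ends → C and B overlap.
D starts before C ends → C and D overlap.
F starts exactly when C ends (back-to-back, no overlap); C is clear from here.
D starts before B ends → B and D overlap.
F starts before B ends → B and F overlap.
G starts after B ends; B is clear from here.
F starts before D ends → D and F overlap.
G starts after D ends; D is clear from here.
G starts before F ends → F and G overlap.
E starts before F ends → F and E overlap.
E starts before G ends → G and E overlap.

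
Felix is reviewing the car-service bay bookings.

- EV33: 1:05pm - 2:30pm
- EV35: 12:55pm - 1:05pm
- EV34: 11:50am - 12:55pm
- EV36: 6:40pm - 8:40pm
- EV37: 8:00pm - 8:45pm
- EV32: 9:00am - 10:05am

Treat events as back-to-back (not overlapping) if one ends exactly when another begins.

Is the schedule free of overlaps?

Sorted by start: EV32, EV34, EV35, EV33, EV36, EV37.
EV34 starts after EV32 ends, so EV32 has no further overlaps.
EV35 starts exactly when EV34 ends (back-to-back, no overlap), so EV34 has no further overlaps.
EV33 starts exactly when EV35 ends (back-to-back, no overlap), so EV35 has no further overlaps.
EV36 starts after EV33 ends, so EV33 has no further overlaps.
EV37 starts before EV36 ends → EV36 and EV37 overlap.
That's a conflict, so the schedule is not conflict-free.

No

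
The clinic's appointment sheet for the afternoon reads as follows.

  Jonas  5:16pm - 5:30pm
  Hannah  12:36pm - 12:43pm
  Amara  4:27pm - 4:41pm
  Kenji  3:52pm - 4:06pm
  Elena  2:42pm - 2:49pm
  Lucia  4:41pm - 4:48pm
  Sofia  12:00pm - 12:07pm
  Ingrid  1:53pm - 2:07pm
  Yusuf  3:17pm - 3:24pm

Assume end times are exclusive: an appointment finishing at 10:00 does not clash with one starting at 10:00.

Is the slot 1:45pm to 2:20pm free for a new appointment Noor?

Sofia: ends 12:07pm at or before Noor starts 1:45pm → clear.
Hannah: ends 12:43pm at or before Noor starts 1:45pm → clear.
Ingrid: starts 1:53pm before Noor ends 2:20pm, and ends 2:07pm after Noor starts 1:45pm → overlap.
Elena: starts 2:42pm at or after Noor ends 2:20pm → clear.
Yusuf: starts 3:17pm at or after Noor ends 2:20pm → clear.
Kenji: starts 3:52pm at or after Noor ends 2:20pm → clear.
Amara: starts 4:27pm at or after Noor ends 2:20pm → clear.
Lucia: starts 4:41pm at or after Noor ends 2:20pm → clear.
Jonas: starts 5:16pm at or after Noor ends 2:20pm → clear.
Noor overlaps Ingrid.

No — it overlaps Ingrid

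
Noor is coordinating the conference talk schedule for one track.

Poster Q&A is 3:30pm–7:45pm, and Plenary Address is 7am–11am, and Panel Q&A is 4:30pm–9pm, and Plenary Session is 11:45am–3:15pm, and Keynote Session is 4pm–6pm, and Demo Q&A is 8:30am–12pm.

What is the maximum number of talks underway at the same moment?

Walk through starts and ends in time order (an end at T is processed before a start at T):
7am start Plenary Address → 1
8:30am start Demo Q&A → 2
11am end Plenary Address → 1
11:45am start Plenary Session → 2
12pm end Demo Q&A → 1
3:15pm end Plenary Session → 0
3:30pm start Poster Q&A → 1
4pm start Keynote Session → 2
4:30pm start Panel Q&A → 3
6pm end Keynote Session → 2
7:45pm end Poster Q&A → 1
9pm end Panel Q&A → 0
Peak is 3, at 4:30pm (Keynote Session, Panel Q&A, Poster Q&A).

3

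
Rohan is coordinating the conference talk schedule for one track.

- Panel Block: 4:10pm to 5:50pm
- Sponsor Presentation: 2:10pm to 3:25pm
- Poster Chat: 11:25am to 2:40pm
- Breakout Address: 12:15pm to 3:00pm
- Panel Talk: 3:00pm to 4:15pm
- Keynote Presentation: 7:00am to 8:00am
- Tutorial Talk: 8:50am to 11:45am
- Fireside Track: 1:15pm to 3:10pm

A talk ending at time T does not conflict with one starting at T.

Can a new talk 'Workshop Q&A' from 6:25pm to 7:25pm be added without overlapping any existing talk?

Keynote Presentation: ends 8:00am at or before Workshop Q&A starts 6:25pm → clear.
Tutorial Talk: ends 11:45am at or before Workshop Q&A starts 6:25pm → clear.
Poster Chat: ends 2:40pm at or before Workshop Q&A starts 6:25pm → clear.
Breakout Address: ends 3:00pm at or before Workshop Q&A starts 6:25pm → clear.
Fireside Track: ends 3:10pm at or before Workshop Q&A starts 6:25pm → clear.
Sponsor Presentation: ends 3:25pm at or before Workshop Q&A starts 6:25pm → clear.
Panel Talk: ends 4:15pm at or before Workshop Q&A starts 6:25pm → clear.
Panel Block: ends 5:50pm at or before Workshop Q&A starts 6:25pm → clear.

Yes — the slot is free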